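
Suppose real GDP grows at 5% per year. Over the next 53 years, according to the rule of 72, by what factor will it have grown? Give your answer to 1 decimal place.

Doubling time ≈ 72/5 = 14.40 years.
53 years / 14.40 ≈ 3.68 doublings → factor 2^3.68 ≈ 12.8.

roughly 12.8 times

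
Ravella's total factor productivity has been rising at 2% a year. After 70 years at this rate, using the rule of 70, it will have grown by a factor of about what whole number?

4 times

At 2% one doubling takes ≈ 35.00 years; 70 years is 2 of them, so ×4.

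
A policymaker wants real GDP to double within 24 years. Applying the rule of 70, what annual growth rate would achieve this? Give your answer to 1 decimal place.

70 / 24 ≈ 2.92, so about 2.9% a year.

around 2.9%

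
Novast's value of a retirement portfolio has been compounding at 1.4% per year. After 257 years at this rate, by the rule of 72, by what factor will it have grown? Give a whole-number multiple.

72/1.4 ≈ 51.43 years per doubling.
257 years fits 5 doublings: 2^5 = 32.

about 32 times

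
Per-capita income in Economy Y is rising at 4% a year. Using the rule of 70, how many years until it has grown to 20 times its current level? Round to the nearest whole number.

Doubling time ≈ 70/4 = 17.50 years.
Reaching 20× takes log₂(20) ≈ 4.32 doublings.
4.32 × 17.50 ≈ 76 years.

≈ 76 years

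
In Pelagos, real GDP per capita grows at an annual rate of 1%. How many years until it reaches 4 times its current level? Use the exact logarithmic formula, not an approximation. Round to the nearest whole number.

139 years

t = ln(4) / ln(1 + 0.01) = 1.3863 / 0.009950 ≈ 139.33.
≈ 139 years.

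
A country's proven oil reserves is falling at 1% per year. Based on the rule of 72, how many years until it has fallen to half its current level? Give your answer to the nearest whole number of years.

The rule works in reverse for decay: 72/1 ≈ 72.00 years to halve.

≈ 72 years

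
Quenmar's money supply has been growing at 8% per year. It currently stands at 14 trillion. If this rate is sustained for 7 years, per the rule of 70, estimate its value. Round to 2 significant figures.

Doubling time ≈ 70/8 = 8.75 years.
7 years is 7/8.75 ≈ 0.80 doublings, a factor of 2^0.80 ≈ 1.74.
14 × 1.74 ≈ 24 trillion.

approximately 24 trillion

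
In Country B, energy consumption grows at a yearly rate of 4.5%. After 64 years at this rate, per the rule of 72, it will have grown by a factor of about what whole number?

At 4.5% one doubling takes ≈ 16.00 years; 64 years is 4 of them, so ×16.

16 times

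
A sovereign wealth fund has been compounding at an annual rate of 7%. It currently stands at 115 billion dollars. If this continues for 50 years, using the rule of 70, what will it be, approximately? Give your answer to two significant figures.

around 3700 billion dollars

It doubles every 70/7 ≈ 10.00 years, so 50 years is 5.00 doublings.
2^5.00 ≈ 32.00; 115 × 32.00 ≈ 3700 billion dollars.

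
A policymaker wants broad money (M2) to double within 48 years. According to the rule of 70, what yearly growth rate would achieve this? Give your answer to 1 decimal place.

70 / 48 ≈ 1.46, so about 1.5% per year.

roughly 1.5%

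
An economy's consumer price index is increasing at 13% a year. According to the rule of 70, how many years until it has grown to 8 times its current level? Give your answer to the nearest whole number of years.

One doubling takes 70/13 = 5.38 years.
8 = 2^3, so 3 doublings → 16 years.

roughly 16 years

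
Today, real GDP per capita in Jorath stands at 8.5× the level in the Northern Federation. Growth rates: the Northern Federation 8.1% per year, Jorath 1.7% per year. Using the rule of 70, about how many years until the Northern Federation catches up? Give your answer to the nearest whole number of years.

What matters is the difference: 6.4 pp.
Rule of 70 on the gap: the ratio halves every 70/6.4 ≈ 10.94 years.
An 8.5× gap takes log₂(8.5) ≈ 3.09 halvings to close: 3.09 × 10.94 ≈ 34 years.

≈ 34 years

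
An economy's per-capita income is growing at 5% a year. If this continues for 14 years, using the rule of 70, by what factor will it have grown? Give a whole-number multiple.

70/5 ≈ 14.00 years per doubling.
14 years fits 1 doubling: 2^1 = 2.

2 times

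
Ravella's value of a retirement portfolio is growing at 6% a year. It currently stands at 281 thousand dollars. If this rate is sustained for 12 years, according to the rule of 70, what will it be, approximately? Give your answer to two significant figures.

≈ 570 thousand dollars

It doubles every 70/6 ≈ 11.67 years, so 12 years is 1.03 doublings.
2^1.03 ≈ 2.04; 281 × 2.04 ≈ 570 thousand dollars.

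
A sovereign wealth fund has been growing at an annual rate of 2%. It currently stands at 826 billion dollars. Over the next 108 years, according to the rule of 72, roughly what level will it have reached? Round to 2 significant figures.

Doubling time ≈ 72/2 = 36.00 years.
108 years is 108/36.00 ≈ 3.00 doublings, a factor of 2^3.00 ≈ 8.00.
826 × 8.00 ≈ 6600 billion dollars.

roughly 6600 billion dollars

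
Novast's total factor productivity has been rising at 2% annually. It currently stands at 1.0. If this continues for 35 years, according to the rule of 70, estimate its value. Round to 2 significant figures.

roughly 2.0

Doubling time ≈ 70/2 = 35.00 years.
35 years is 35/35.00 ≈ 1.00 doublings, a factor of 2^1.00 ≈ 2.00.
1.0 × 2.00 ≈ 2.0.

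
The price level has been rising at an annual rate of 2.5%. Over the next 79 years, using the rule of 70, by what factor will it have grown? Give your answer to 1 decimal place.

≈ 7.1 times

Doubles every ≈ 28.00 years (70/2.5).
79 years is 2.82 doublings; 2^2.82 ≈ 7.1×.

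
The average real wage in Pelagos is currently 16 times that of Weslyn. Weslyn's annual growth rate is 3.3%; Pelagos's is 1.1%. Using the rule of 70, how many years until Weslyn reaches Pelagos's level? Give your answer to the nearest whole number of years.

approximately 127 years

What matters is the difference: 2.2 pp.
Rule of 70 on the gap: the ratio halves every 70/2.2 ≈ 31.82 years.
A 16 times gap closes after 4 halvings: 4 × 31.82 ≈ 127 years.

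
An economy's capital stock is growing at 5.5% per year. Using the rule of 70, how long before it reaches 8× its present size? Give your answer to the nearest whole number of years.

around 38 years

One doubling takes 70/5.5 = 12.73 years.
8 = 2^3, so 3 doublings → 38 years.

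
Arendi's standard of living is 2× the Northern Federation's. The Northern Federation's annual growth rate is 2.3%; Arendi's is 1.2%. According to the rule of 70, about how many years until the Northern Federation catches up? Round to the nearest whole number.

64 years

The growth-rate gap is 2.3% − 1.2% = 1.1 percentage points.
So the ratio between them halves every 70/1.1 ≈ 63.64 years.
A 2× gap closes after 1 halving: 1 × 63.64 ≈ 64 years.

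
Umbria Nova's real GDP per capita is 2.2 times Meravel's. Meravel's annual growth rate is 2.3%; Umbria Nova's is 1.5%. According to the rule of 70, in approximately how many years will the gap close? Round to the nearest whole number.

≈ 100 years

What matters is the difference: 0.8 pp.
Rule of 70 on the gap: the ratio halves every 70/0.8 ≈ 87.50 years.
A 2.2 times gap takes log₂(2.2) ≈ 1.14 halvings to close: 1.14 × 87.50 ≈ 100 years.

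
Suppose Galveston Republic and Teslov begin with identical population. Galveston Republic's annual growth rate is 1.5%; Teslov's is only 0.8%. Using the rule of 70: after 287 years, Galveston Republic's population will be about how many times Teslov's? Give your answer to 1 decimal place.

roughly 7.3 times

Galveston Republic pulls ahead at 0.7 pp per year, so the ratio doubles every 70/0.7 ≈ 100.00 years.
In 287 years that's 2.87 doublings: 2^2.87 ≈ 7.3.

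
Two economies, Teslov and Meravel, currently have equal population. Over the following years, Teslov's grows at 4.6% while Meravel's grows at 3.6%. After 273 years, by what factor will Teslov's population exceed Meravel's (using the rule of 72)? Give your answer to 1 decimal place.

approximately 13.8 times

Rate gap = 4.6% − 3.6% = 1 point.
The ratio doubles every 72/1 ≈ 72.00 years.
273/72.00 ≈ 3.79 doublings → ratio ≈ 2^3.79 ≈ 13.8.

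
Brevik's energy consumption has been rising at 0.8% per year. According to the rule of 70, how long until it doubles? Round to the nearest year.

Doubling time ≈ 70 / 0.8 = 87.50 years.

about 88 years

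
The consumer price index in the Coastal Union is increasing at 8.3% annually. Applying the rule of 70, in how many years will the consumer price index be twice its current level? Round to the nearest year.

70/8.3 ≈ 8.43, so it doubles roughly every 8 years.

roughly 8 years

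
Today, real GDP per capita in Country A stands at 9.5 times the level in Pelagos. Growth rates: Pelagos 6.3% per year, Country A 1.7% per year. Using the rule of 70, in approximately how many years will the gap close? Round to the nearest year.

What matters is the difference: 4.6 pp.
Rule of 70 on the gap: the ratio halves every 70/4.6 ≈ 15.22 years.
A 9.5 times gap takes log₂(9.5) ≈ 3.25 halvings to close: 3.25 × 15.22 ≈ 49 years.

49 years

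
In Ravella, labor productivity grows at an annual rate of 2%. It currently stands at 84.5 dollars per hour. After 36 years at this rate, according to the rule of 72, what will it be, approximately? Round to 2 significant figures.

approximately 170 dollars per hour

It doubles every 72/2 ≈ 36.00 years, so 36 years is 1.00 doublings.
2^1.00 ≈ 2.00; 84.5 × 2.00 ≈ 170 dollars per hour.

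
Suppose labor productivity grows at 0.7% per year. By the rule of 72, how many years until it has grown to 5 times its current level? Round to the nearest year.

approximately 239 years

Doubling time ≈ 72/0.7 = 102.86 years.
5× is log₂ 5 ≈ 2.32 doublings, so ≈ 2.32 × 102.86 = 239 years.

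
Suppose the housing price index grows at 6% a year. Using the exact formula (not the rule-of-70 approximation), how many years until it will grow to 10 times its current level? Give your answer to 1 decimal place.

39.5 years

t = ln(10) / ln(1 + 0.06) = 2.3026 / 0.058269 ≈ 39.52.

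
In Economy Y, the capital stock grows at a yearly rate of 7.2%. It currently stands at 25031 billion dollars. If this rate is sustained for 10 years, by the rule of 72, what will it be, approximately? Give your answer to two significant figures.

Doubling time ≈ 72/7.2 = 10.00 years.
10 years is 10/10.00 ≈ 1.00 doublings, a factor of 2^1.00 ≈ 2.00.
25031 × 2.00 ≈ 50000 billion dollars.

about 50000 billion dollars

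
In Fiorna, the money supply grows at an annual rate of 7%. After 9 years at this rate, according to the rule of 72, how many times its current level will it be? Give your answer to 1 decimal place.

Doubles every ≈ 10.29 years (72/7).
9 years is 0.87 doublings; 2^0.87 ≈ 1.8×.

1.8 times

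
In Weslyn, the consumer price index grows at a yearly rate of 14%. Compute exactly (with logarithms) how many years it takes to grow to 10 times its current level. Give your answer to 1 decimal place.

t = ln(10) / ln(1 + 0.14) = 2.3026 / 0.131028 ≈ 17.57.

17.6 years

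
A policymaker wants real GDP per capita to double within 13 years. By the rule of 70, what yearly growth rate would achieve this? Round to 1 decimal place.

70 / 13 ≈ 5.38, so about 5.4% per year.

about 5.4%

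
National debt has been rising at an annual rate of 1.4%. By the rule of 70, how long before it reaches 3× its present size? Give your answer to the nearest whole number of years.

At 1.4% it doubles every 70/1.4 ≈ 50.00 years.
3× is log₂ 3 ≈ 1.58 doublings, so ≈ 1.58 × 50.00 = 79 years.

about 79 years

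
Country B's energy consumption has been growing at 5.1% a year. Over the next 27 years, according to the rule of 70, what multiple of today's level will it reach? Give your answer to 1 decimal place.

Doubles every ≈ 13.73 years (70/5.1).
27 years is 1.97 doublings; 2^1.97 ≈ 3.9×.

≈ 3.9 times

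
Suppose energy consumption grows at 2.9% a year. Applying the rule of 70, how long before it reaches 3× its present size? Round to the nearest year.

One doubling takes 70/2.9 = 24.14 years.
3× is log₂ 3 ≈ 1.58 doublings, so ≈ 1.58 × 24.14 = 38 years.

≈ 38 years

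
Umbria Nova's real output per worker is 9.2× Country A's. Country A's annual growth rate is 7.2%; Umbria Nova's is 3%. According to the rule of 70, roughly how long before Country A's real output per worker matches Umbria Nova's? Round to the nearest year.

Country A gains on Umbria Nova at 7.2% − 3% = 4.2 points a year.
At that relative rate the gap halves every 70/4.2 ≈ 16.67 years.
A 9.2× gap takes log₂(9.2) ≈ 3.20 halvings to close: 3.20 × 16.67 ≈ 53 years.

about 53 years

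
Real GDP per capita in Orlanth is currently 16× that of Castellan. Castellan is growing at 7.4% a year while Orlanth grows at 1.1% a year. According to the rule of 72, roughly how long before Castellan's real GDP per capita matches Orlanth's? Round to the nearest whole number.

The growth-rate gap is 7.4% − 1.1% = 6.3 percentage points.
So the ratio between them halves every 72/6.3 ≈ 11.43 years.
A 16× gap closes after 4 halvings: 4 × 11.43 ≈ 46 years.

about 46 years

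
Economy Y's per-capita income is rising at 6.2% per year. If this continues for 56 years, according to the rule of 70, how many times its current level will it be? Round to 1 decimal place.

Doubles every ≈ 11.29 years (70/6.2).
56 years is 4.96 doublings; 2^4.96 ≈ 31.1×.

31.1 times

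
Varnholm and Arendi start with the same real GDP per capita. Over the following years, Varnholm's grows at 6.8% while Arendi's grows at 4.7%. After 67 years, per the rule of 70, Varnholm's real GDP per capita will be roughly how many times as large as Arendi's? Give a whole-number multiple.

Varnholm pulls ahead at 2.1 pp per year, so the ratio doubles every 70/2.1 ≈ 33.33 years.
In 67 years that's 2.01 doublings: 2^2.01 ≈ 4.

roughly 4 times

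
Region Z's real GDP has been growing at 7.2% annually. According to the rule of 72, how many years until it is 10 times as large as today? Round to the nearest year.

One doubling takes 72/7.2 = 10.00 years.
Reaching 10× takes log₂(10) ≈ 3.32 doublings.
3.32 × 10.00 ≈ 33 years.

around 33 years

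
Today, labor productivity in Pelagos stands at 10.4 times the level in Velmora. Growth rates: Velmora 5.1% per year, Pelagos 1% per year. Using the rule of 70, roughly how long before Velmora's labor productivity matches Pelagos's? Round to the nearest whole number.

about 58 years

Velmora gains on Pelagos at 5.1% − 1% = 4.1 points a year.
At that relative rate the gap halves every 70/4.1 ≈ 17.07 years.
A 10.4 times gap takes log₂(10.4) ≈ 3.38 halvings to close: 3.38 × 17.07 ≈ 58 years.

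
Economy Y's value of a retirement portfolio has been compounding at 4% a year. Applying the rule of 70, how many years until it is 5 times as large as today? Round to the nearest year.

about 41 years

One doubling takes 70/4 = 17.50 years.
5× is log₂ 5 ≈ 2.32 doublings, so ≈ 2.32 × 17.50 = 41 years.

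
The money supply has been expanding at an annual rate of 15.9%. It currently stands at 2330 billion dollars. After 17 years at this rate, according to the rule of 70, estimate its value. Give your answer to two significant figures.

approximately 34000 billion dollars

It doubles every 70/15.9 ≈ 4.40 years, so 17 years is 3.86 doublings.
2^3.86 ≈ 14.52; 2330 × 14.52 ≈ 34000 billion dollars.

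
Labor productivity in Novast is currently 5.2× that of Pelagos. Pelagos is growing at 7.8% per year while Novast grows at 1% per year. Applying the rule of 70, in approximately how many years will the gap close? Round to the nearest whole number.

24 years

Pelagos gains on Novast at 7.8% − 1% = 6.8 points a year.
At that relative rate the gap halves every 70/6.8 ≈ 10.29 years.
A 5.2× gap takes log₂(5.2) ≈ 2.38 halvings to close: 2.38 × 10.29 ≈ 24 years.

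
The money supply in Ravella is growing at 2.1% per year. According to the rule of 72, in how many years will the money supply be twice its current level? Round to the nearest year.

Doubling time ≈ 72 / 2.1 = 34.29 years.

≈ 34 years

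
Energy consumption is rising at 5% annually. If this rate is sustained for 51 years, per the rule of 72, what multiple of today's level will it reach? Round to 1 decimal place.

approximately 11.6 times

Doubles every ≈ 14.40 years (72/5).
51 years is 3.54 doublings; 2^3.54 ≈ 11.6×.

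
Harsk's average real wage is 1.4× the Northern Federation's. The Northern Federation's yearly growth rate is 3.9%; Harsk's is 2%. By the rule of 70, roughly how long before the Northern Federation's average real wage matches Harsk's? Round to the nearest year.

18 years

What matters is the difference: 1.9 pp.
Rule of 70 on the gap: the ratio halves every 70/1.9 ≈ 36.84 years.
A 1.4× gap takes log₂(1.4) ≈ 0.49 halvings to close: 0.49 × 36.84 ≈ 18 years.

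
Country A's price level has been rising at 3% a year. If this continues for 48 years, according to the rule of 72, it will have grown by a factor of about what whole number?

At 3% one doubling takes ≈ 24.00 years; 48 years is 2 of them, so ×4.

about 4 times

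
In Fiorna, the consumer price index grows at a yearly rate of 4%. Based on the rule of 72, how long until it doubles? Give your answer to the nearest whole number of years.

At 4%, doubling takes about 72/4 = 18.00 years.

18 years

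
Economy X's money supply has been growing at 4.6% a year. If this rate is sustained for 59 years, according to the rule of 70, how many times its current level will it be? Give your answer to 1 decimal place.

≈ 14.7 times

Doubles every ≈ 15.22 years (70/4.6).
59 years is 3.88 doublings; 2^3.88 ≈ 14.7×.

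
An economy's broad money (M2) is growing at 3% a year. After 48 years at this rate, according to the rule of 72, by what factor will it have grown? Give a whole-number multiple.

roughly 4 times

72/3 ≈ 24.00 years per doubling.
48 years fits 2 doublings: 2^2 = 4.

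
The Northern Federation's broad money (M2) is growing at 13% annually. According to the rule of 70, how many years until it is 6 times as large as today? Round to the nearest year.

Doubling time ≈ 70/13 = 5.38 years.
Reaching 6× takes log₂(6) ≈ 2.58 doublings.
2.58 × 5.38 ≈ 14 years.

approximately 14 years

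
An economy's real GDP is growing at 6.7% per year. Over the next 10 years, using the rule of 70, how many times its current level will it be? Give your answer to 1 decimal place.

Doubling time ≈ 70/6.7 = 10.45 years.
10 years / 10.45 ≈ 0.96 doublings → factor 2^0.96 ≈ 1.9.

around 1.9 times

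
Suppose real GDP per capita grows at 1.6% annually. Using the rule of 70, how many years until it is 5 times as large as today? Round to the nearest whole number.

Doubling time ≈ 70/1.6 = 43.75 years.
5× is log₂ 5 ≈ 2.32 doublings, so ≈ 2.32 × 43.75 = 102 years.

≈ 102 years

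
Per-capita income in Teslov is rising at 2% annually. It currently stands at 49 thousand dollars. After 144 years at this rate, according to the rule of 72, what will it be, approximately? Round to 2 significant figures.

≈ 780 thousand dollars

Doubling time ≈ 72/2 = 36.00 years.
144 years is 144/36.00 ≈ 4.00 doublings, a factor of 2^4.00 ≈ 16.00.
49 × 16.00 ≈ 780 thousand dollars.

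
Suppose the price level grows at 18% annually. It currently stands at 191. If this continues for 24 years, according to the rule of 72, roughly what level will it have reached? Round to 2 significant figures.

12000

It doubles every 72/18 ≈ 4.00 years, so 24 years is 6.00 doublings.
2^6.00 ≈ 64.00; 191 × 64.00 ≈ 12000.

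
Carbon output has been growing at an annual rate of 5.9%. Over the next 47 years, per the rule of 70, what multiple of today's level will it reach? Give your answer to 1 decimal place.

around 15.6 times

Doubles every ≈ 11.86 years (70/5.9).
47 years is 3.96 doublings; 2^3.96 ≈ 15.6×.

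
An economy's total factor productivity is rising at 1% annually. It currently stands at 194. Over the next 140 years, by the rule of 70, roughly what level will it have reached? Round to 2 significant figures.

approximately 780

It doubles every 70/1 ≈ 70.00 years, so 140 years is 2.00 doublings.
2^2.00 ≈ 4.00; 194 × 4.00 ≈ 780.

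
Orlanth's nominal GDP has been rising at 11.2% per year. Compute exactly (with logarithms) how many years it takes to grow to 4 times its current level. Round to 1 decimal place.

13.1 years

t = ln(4) / ln(1 + 0.112) = 1.3863 / 0.106160 ≈ 13.06.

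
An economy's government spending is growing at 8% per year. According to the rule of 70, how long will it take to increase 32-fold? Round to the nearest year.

At 8% it doubles every 70/8 ≈ 8.75 years.
Getting to 32× needs 5 doublings: 5 × 8.75 ≈ 44 years.

44 years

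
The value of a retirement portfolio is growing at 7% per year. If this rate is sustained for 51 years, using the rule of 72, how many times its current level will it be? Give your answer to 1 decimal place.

Doubles every ≈ 10.29 years (72/7).
51 years is 4.96 doublings; 2^4.96 ≈ 31.1×.

about 31.1 times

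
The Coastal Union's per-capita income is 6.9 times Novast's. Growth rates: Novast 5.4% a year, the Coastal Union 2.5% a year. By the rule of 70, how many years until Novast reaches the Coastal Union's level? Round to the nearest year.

What matters is the difference: 2.9 pp.
Rule of 70 on the gap: the ratio halves every 70/2.9 ≈ 24.14 years.
A 6.9 times gap takes log₂(6.9) ≈ 2.79 halvings to close: 2.79 × 24.14 ≈ 67 years.

around 67 years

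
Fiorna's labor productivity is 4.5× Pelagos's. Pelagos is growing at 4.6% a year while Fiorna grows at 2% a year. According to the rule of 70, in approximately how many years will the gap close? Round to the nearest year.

around 58 years

The growth-rate gap is 4.6% − 2% = 2.6 percentage points.
So the ratio between them halves every 70/2.6 ≈ 26.92 years.
A 4.5× gap takes log₂(4.5) ≈ 2.17 halvings to close: 2.17 × 26.92 ≈ 58 years.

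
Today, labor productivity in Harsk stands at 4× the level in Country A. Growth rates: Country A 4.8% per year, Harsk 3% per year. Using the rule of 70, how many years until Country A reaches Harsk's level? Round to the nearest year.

around 78 years

What matters is the difference: 1.8 pp.
Rule of 70 on the gap: the ratio halves every 70/1.8 ≈ 38.89 years.
A 4× gap closes after 2 halvings: 2 × 38.89 ≈ 78 years.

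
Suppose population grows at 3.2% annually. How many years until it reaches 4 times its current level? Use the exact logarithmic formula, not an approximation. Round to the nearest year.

t = ln(4) / ln(1 + 0.032) = 1.3863 / 0.031499 ≈ 44.01.
≈ 44 years.

44 years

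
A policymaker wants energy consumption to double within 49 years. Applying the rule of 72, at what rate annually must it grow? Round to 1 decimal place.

about 1.5%

72 / 49 ≈ 1.47, so about 1.5% annually.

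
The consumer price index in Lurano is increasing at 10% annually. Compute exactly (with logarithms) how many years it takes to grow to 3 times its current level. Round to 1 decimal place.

11.5 years

t = ln(3) / ln(1 + 0.1) = 1.0986 / 0.095310 ≈ 11.53.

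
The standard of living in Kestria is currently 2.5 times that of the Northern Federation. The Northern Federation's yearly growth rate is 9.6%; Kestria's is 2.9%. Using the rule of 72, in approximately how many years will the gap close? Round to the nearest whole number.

What matters is the difference: 6.7 pp.
Rule of 72 on the gap: the ratio halves every 72/6.7 ≈ 10.75 years.
A 2.5 times gap takes log₂(2.5) ≈ 1.32 halvings to close: 1.32 × 10.75 ≈ 14 years.

≈ 14 years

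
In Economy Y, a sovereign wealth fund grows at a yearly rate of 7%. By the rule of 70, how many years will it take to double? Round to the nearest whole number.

approximately 10 years

Doubling time ≈ 70 / 7 = 10.00 years.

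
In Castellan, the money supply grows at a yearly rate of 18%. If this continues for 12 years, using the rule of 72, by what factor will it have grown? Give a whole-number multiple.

about 8 times

At 18% one doubling takes ≈ 4.00 years; 12 years is 3 of them, so ×8.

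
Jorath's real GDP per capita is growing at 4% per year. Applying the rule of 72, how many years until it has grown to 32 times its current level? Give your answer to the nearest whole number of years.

90 years

At 4% it doubles every 72/4 ≈ 18.00 years.
32× is 5 doublings, so 5 × 18.00 ≈ 90 years.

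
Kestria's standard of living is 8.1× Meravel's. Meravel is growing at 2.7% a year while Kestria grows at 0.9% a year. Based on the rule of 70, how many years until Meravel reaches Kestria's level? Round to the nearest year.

117 years

The growth-rate gap is 2.7% − 0.9% = 1.8 percentage points.
So the ratio between them halves every 70/1.8 ≈ 38.89 years.
An 8.1× gap takes log₂(8.1) ≈ 3.02 halvings to close: 3.02 × 38.89 ≈ 117 years.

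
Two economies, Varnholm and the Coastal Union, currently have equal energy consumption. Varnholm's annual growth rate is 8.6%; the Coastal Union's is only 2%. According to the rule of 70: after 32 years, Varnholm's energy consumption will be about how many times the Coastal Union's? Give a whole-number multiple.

around 8 times

Varnholm pulls ahead at 6.6 pp per year, so the ratio doubles every 70/6.6 ≈ 10.61 years.
In 32 years that's 3.02 doublings: 2^3.02 ≈ 8.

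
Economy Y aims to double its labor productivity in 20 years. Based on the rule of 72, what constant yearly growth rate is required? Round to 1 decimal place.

about 3.6%

72 / 20 ≈ 3.60, so about 3.6% per year.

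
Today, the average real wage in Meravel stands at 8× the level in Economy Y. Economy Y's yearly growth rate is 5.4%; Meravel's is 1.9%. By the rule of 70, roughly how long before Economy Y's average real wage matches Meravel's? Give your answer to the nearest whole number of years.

What matters is the difference: 3.5 pp.
Rule of 70 on the gap: the ratio halves every 70/3.5 ≈ 20.00 years.
An 8× gap closes after 3 halvings: 3 × 20.00 ≈ 60 years.

roughly 60 years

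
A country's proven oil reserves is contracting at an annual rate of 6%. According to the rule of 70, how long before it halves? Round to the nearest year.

Halving time ≈ 70 / 6 = 11.67 → 12 years.

around 12 years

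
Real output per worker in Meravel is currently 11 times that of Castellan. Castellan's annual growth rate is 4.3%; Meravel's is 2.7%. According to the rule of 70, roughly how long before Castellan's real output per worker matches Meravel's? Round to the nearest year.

The growth-rate gap is 4.3% − 2.7% = 1.6 percentage points.
So the ratio between them halves every 70/1.6 ≈ 43.75 years.
An 11 times gap takes log₂(11) ≈ 3.46 halvings to close: 3.46 × 43.75 ≈ 151 years.

around 151 years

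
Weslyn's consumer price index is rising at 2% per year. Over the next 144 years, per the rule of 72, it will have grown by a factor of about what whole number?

Doubling time ≈ 72/2 = 36.00 years.
144/36.00 ≈ 4 doublings, so about 2^4 = 16×.

≈ 16 times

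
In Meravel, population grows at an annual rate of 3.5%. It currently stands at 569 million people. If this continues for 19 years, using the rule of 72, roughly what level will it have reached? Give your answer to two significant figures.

Doubling time ≈ 72/3.5 = 20.57 years.
19 years is 19/20.57 ≈ 0.92 doublings, a factor of 2^0.92 ≈ 1.89.
569 × 1.89 ≈ 1100 million people.

≈ 1100 million people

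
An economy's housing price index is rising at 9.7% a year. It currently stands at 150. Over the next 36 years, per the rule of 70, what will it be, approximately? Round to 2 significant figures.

It doubles every 70/9.7 ≈ 7.22 years, so 36 years is 4.99 doublings.
2^4.99 ≈ 31.78; 150 × 31.78 ≈ 4800.

about 4800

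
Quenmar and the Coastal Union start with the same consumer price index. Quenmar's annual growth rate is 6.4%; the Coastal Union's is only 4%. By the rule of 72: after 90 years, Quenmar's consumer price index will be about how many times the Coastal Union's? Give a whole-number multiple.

about 8 times

Only the 2.4-point difference matters.
72/2.4 ≈ 30.00 years per doubling of the ratio; 90 years gives 3.00 doublings, so ≈ 8×.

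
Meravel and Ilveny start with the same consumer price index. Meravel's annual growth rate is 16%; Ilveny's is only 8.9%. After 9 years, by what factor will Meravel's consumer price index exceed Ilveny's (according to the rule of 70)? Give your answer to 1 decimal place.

≈ 1.9 times

Meravel pulls ahead at 7.1 pp per year, so the ratio doubles every 70/7.1 ≈ 9.86 years.
In 9 years that's 0.91 doublings: 2^0.91 ≈ 1.9.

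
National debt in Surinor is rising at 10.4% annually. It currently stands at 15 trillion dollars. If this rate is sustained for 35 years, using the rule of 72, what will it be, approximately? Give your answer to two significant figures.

≈ 500 trillion dollars

It doubles every 72/10.4 ≈ 6.92 years, so 35 years is 5.06 doublings.
2^5.06 ≈ 33.36; 15 × 33.36 ≈ 500 trillion dollars.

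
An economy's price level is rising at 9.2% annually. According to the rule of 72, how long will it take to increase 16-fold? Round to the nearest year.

approximately 31 years

Doubling time ≈ 72/9.2 = 7.83 years.
16× is 4 doublings, so 4 × 7.83 ≈ 31 years.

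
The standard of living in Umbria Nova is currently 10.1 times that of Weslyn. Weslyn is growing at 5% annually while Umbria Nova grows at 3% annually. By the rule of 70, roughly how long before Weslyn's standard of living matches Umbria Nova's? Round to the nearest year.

What matters is the difference: 2 pp.
Rule of 70 on the gap: the ratio halves every 70/2 ≈ 35.00 years.
A 10.1 times gap takes log₂(10.1) ≈ 3.34 halvings to close: 3.34 × 35.00 ≈ 117 years.

≈ 117 years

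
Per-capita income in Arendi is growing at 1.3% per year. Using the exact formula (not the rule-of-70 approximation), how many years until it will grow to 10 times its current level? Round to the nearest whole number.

t = ln(10) / ln(1 + 0.013) = 2.3026 / 0.012916 ≈ 178.28.
≈ 178 years.

178 years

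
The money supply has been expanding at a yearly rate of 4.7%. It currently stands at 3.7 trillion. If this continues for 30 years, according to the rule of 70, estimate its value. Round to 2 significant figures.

Doubling time ≈ 70/4.7 = 14.89 years.
30 years is 30/14.89 ≈ 2.01 doublings, a factor of 2^2.01 ≈ 4.03.
3.7 × 4.03 ≈ 15 trillion.

about 15 trillion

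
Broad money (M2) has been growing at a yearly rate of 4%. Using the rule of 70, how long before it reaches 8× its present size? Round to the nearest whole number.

Doubling time ≈ 70/4 = 17.50 years.
Getting to 8× needs 3 doublings: 3 × 17.50 ≈ 53 years.

about 53 years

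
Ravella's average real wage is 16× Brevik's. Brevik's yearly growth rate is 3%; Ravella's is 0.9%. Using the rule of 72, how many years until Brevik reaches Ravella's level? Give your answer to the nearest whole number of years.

≈ 137 years

What matters is the difference: 2.1 pp.
Rule of 72 on the gap: the ratio halves every 72/2.1 ≈ 34.29 years.
A 16× gap closes after 4 halvings: 4 × 34.29 ≈ 137 years.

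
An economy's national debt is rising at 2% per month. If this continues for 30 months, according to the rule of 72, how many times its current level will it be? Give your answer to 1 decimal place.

Doubles every ≈ 36.00 months (72/2).
30 months is 0.83 doublings; 2^0.83 ≈ 1.8×.

≈ 1.8 times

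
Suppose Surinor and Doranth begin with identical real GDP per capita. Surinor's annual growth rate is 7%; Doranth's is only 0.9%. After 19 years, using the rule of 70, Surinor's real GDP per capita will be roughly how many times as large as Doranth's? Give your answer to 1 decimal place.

Only the 6.1-point difference matters.
70/6.1 ≈ 11.48 years per doubling of the ratio; 19 years gives 1.66 doublings, so ≈ 3.2×.

about 3.2 times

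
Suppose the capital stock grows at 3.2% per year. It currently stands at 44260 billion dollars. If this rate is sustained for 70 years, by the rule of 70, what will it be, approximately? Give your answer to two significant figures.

roughly 410000 billion dollars

Doubling time ≈ 70/3.2 = 21.88 years.
70 years is 70/21.88 ≈ 3.20 doublings, a factor of 2^3.20 ≈ 9.19.
44260 × 9.19 ≈ 410000 billion dollars.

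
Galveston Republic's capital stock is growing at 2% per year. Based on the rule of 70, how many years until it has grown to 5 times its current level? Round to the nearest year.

One doubling takes 70/2 = 35.00 years.
Reaching 5× takes log₂(5) ≈ 2.32 doublings.
2.32 × 35.00 ≈ 81 years.

approximately 81 years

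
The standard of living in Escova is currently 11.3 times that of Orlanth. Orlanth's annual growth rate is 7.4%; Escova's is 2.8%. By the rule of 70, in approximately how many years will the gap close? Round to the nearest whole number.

about 53 years

Orlanth gains on Escova at 7.4% − 2.8% = 4.6 points a year.
At that relative rate the gap halves every 70/4.6 ≈ 15.22 years.
An 11.3 times gap takes log₂(11.3) ≈ 3.50 halvings to close: 3.50 × 15.22 ≈ 53 years.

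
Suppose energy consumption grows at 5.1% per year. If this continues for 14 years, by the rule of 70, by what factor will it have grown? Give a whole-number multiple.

about 2 times

At 5.1% one doubling takes ≈ 13.73 years; 14 years is 1 of them, so ×2.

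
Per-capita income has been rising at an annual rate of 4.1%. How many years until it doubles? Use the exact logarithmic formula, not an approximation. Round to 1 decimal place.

17.3 years

t = ln(2) / ln(1 + 0.041) = 0.6931 / 0.040182 ≈ 17.25.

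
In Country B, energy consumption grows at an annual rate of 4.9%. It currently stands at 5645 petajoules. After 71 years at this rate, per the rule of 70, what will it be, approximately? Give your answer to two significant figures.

Doubling time ≈ 70/4.9 = 14.29 years.
71 years is 71/14.29 ≈ 4.97 doublings, a factor of 2^4.97 ≈ 31.34.
5645 × 31.34 ≈ 180000 petajoules.

around 180000 petajoules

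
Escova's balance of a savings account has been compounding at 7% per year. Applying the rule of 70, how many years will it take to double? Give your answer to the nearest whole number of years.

At 7%, doubling takes about 70/7 = 10.00 years.

roughly 10 years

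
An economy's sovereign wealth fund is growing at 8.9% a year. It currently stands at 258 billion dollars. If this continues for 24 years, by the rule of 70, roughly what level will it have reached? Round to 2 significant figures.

It doubles every 70/8.9 ≈ 7.87 years, so 24 years is 3.05 doublings.
2^3.05 ≈ 8.28; 258 × 8.28 ≈ 2100 billion dollars.

approximately 2100 billion dollars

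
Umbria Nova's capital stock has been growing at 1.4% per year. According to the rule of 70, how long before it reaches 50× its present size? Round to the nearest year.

At 1.4% it doubles every 70/1.4 ≈ 50.00 years.
Reaching 50× takes log₂(50) ≈ 5.64 doublings.
5.64 × 50.00 ≈ 282 years.

roughly 282 years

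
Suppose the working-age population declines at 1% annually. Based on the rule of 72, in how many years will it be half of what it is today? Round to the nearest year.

Halving time ≈ 72 / 1 = 72.00 → 72 years.

approximately 72 years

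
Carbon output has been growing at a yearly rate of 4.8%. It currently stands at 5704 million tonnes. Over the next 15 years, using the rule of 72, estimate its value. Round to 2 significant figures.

around 11000 million tonnes

It doubles every 72/4.8 ≈ 15.00 years, so 15 years is 1.00 doublings.
2^1.00 ≈ 2.00; 5704 × 2.00 ≈ 11000 million tonnes.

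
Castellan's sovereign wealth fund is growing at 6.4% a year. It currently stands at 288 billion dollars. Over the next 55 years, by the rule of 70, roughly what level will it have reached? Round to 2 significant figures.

about 9400 billion dollars

Doubling time ≈ 70/6.4 = 10.94 years.
55 years is 55/10.94 ≈ 5.03 doublings, a factor of 2^5.03 ≈ 32.67.
288 × 32.67 ≈ 9400 billion dollars.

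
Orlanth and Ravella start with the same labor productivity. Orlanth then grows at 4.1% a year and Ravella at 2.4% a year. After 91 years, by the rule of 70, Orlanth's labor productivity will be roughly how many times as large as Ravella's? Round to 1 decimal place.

≈ 4.6 times

Orlanth pulls ahead at 1.7 pp per year, so the ratio doubles every 70/1.7 ≈ 41.18 years.
In 91 years that's 2.21 doublings: 2^2.21 ≈ 4.6.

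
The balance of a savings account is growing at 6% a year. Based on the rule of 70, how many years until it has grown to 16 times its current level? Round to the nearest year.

At 6% it doubles every 70/6 ≈ 11.67 years.
Getting to 16× needs 4 doublings: 4 × 11.67 ≈ 47 years.

47 years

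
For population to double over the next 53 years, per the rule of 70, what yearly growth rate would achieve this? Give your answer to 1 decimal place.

70 / 53 ≈ 1.32, so about 1.3% per year.

approximately 1.3%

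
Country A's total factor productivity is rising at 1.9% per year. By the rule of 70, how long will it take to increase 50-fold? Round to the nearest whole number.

Doubling time ≈ 70/1.9 = 36.84 years.
50× is log₂ 50 ≈ 5.64 doublings, so ≈ 5.64 × 36.84 = 208 years.

roughly 208 years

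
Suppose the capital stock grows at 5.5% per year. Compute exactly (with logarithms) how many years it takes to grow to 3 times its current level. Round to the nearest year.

21 years

t = ln(3) / ln(1 + 0.055) = 1.0986 / 0.053541 ≈ 20.52.
≈ 21 years.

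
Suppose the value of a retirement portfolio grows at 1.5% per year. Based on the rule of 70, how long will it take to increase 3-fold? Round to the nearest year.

around 74 years

One doubling takes 70/1.5 = 46.67 years.
Reaching 3× takes log₂(3) ≈ 1.58 doublings.
1.58 × 46.67 ≈ 74 years.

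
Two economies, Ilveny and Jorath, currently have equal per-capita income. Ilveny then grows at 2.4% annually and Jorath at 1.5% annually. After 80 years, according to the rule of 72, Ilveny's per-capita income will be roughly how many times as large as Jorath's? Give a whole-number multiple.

2 times

Ilveny pulls ahead at 0.9 pp per year, so the ratio doubles every 72/0.9 ≈ 80.00 years.
In 80 years that's 1.00 doublings: 2^1.00 ≈ 2.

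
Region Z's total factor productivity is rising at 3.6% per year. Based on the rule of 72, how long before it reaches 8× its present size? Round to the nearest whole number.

60 years

One doubling takes 72/3.6 = 20.00 years.
8 = 2^3, so 3 doublings → 60 years.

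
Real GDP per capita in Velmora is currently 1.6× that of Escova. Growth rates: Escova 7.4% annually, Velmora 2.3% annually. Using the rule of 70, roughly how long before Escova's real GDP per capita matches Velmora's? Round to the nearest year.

Escova gains on Velmora at 7.4% − 2.3% = 5.1 points a year.
At that relative rate the gap halves every 70/5.1 ≈ 13.73 years.
A 1.6× gap takes log₂(1.6) ≈ 0.68 halvings to close: 0.68 × 13.73 ≈ 9 years.

approximately 9 years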